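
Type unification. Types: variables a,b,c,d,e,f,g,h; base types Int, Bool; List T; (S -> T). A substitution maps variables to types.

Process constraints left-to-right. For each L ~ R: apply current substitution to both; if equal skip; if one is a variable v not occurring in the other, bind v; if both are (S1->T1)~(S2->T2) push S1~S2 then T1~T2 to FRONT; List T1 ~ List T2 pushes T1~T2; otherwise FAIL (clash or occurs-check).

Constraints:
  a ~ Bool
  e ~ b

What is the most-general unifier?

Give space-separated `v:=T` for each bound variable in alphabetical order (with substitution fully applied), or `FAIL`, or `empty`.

step 1: unify a ~ Bool  [subst: {-} | 1 pending]
  bind a := Bool
step 2: unify e ~ b  [subst: {a:=Bool} | 0 pending]
  bind e := b

Answer: a:=Bool e:=b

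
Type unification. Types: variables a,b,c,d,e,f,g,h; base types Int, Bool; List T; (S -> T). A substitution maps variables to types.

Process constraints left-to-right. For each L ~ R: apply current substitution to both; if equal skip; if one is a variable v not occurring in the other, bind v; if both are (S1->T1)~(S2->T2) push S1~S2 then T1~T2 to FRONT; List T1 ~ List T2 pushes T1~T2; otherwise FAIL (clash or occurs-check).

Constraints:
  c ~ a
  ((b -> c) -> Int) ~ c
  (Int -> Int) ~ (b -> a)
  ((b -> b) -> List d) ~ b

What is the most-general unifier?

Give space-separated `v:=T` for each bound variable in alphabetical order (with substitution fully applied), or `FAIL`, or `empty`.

step 1: unify c ~ a  [subst: {-} | 3 pending]
  bind c := a
step 2: unify ((b -> a) -> Int) ~ a  [subst: {c:=a} | 2 pending]
  occurs-check fail

Answer: FAIL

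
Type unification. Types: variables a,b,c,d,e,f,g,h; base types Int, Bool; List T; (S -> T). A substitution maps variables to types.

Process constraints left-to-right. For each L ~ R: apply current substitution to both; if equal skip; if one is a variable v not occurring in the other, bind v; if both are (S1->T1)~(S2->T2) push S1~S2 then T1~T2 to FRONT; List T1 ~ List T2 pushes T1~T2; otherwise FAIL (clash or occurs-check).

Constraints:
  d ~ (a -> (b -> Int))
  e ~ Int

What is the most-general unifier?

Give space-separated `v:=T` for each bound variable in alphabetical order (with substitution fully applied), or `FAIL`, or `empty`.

step 1: unify d ~ (a -> (b -> Int))  [subst: {-} | 1 pending]
  bind d := (a -> (b -> Int))
step 2: unify e ~ Int  [subst: {d:=(a -> (b -> Int))} | 0 pending]
  bind e := Int

Answer: d:=(a -> (b -> Int)) e:=Int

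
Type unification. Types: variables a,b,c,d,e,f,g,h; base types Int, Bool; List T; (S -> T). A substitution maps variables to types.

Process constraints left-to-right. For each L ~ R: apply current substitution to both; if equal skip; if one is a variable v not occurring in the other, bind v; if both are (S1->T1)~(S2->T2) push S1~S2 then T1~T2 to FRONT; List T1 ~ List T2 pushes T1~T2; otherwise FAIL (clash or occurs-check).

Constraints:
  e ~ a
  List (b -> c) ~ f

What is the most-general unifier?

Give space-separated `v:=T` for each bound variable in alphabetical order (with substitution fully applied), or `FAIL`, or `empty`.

step 1: unify e ~ a  [subst: {-} | 1 pending]
  bind e := a
step 2: unify List (b -> c) ~ f  [subst: {e:=a} | 0 pending]
  bind f := List (b -> c)

Answer: e:=a f:=List (b -> c)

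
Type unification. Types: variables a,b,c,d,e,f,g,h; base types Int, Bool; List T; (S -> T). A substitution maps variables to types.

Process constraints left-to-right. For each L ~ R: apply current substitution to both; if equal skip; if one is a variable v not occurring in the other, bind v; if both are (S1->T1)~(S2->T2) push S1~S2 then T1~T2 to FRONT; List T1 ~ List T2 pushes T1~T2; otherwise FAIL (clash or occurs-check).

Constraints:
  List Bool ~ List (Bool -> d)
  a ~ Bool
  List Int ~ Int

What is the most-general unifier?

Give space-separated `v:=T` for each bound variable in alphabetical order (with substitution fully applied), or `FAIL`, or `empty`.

Answer: FAIL

Derivation:
step 1: unify List Bool ~ List (Bool -> d)  [subst: {-} | 2 pending]
  -> decompose List: push Bool~(Bool -> d)
step 2: unify Bool ~ (Bool -> d)  [subst: {-} | 2 pending]
  clash: Bool vs (Bool -> d)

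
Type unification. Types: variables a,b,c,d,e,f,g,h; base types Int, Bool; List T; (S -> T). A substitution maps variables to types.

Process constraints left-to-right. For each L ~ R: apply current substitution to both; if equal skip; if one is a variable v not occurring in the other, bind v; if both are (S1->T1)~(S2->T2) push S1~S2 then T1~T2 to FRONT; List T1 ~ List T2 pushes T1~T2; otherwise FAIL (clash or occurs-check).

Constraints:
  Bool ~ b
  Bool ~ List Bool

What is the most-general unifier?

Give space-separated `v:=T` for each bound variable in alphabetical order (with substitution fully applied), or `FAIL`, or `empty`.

step 1: unify Bool ~ b  [subst: {-} | 1 pending]
  bind b := Bool
step 2: unify Bool ~ List Bool  [subst: {b:=Bool} | 0 pending]
  clash: Bool vs List Bool

Answer: FAIL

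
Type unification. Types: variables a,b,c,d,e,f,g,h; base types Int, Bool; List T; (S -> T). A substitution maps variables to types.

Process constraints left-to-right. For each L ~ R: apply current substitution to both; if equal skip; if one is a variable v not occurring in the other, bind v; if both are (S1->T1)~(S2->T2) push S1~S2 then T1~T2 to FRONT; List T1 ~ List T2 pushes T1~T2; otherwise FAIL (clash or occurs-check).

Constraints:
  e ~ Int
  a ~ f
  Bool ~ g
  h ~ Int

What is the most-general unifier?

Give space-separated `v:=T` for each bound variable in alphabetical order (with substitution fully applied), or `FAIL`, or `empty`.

Answer: a:=f e:=Int g:=Bool h:=Int

Derivation:
step 1: unify e ~ Int  [subst: {-} | 3 pending]
  bind e := Int
step 2: unify a ~ f  [subst: {e:=Int} | 2 pending]
  bind a := f
step 3: unify Bool ~ g  [subst: {e:=Int, a:=f} | 1 pending]
  bind g := Bool
step 4: unify h ~ Int  [subst: {e:=Int, a:=f, g:=Bool} | 0 pending]
  bind h := Int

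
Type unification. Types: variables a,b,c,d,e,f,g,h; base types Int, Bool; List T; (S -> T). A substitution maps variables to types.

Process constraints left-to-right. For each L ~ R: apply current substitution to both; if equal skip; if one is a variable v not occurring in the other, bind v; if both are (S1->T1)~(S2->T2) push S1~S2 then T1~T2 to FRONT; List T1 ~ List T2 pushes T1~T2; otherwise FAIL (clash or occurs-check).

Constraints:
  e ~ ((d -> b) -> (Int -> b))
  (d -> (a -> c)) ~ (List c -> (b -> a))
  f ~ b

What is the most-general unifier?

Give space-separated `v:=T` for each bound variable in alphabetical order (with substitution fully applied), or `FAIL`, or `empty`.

step 1: unify e ~ ((d -> b) -> (Int -> b))  [subst: {-} | 2 pending]
  bind e := ((d -> b) -> (Int -> b))
step 2: unify (d -> (a -> c)) ~ (List c -> (b -> a))  [subst: {e:=((d -> b) -> (Int -> b))} | 1 pending]
  -> decompose arrow: push d~List c, (a -> c)~(b -> a)
step 3: unify d ~ List c  [subst: {e:=((d -> b) -> (Int -> b))} | 2 pending]
  bind d := List c
step 4: unify (a -> c) ~ (b -> a)  [subst: {e:=((d -> b) -> (Int -> b)), d:=List c} | 1 pending]
  -> decompose arrow: push a~b, c~a
step 5: unify a ~ b  [subst: {e:=((d -> b) -> (Int -> b)), d:=List c} | 2 pending]
  bind a := b
step 6: unify c ~ b  [subst: {e:=((d -> b) -> (Int -> b)), d:=List c, a:=b} | 1 pending]
  bind c := b
step 7: unify f ~ b  [subst: {e:=((d -> b) -> (Int -> b)), d:=List c, a:=b, c:=b} | 0 pending]
  bind f := b

Answer: a:=b c:=b d:=List b e:=((List b -> b) -> (Int -> b)) f:=b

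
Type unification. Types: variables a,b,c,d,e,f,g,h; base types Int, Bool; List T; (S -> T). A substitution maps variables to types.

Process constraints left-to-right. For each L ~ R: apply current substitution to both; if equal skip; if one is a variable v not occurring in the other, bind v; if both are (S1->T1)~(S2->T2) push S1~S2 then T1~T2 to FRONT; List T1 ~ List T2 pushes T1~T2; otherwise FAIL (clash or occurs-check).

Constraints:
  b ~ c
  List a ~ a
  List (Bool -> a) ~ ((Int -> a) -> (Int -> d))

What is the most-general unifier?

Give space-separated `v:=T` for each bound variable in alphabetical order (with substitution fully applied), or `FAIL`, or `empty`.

Answer: FAIL

Derivation:
step 1: unify b ~ c  [subst: {-} | 2 pending]
  bind b := c
step 2: unify List a ~ a  [subst: {b:=c} | 1 pending]
  occurs-check fail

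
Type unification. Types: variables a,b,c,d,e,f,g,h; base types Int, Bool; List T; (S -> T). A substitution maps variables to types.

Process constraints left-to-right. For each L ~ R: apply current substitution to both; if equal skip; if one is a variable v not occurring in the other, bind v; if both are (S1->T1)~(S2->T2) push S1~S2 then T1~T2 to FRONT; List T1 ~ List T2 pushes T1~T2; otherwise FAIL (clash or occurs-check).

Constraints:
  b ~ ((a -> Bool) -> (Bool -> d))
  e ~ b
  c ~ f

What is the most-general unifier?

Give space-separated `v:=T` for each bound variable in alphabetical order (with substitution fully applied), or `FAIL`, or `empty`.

Answer: b:=((a -> Bool) -> (Bool -> d)) c:=f e:=((a -> Bool) -> (Bool -> d))

Derivation:
step 1: unify b ~ ((a -> Bool) -> (Bool -> d))  [subst: {-} | 2 pending]
  bind b := ((a -> Bool) -> (Bool -> d))
step 2: unify e ~ ((a -> Bool) -> (Bool -> d))  [subst: {b:=((a -> Bool) -> (Bool -> d))} | 1 pending]
  bind e := ((a -> Bool) -> (Bool -> d))
step 3: unify c ~ f  [subst: {b:=((a -> Bool) -> (Bool -> d)), e:=((a -> Bool) -> (Bool -> d))} | 0 pending]
  bind c := f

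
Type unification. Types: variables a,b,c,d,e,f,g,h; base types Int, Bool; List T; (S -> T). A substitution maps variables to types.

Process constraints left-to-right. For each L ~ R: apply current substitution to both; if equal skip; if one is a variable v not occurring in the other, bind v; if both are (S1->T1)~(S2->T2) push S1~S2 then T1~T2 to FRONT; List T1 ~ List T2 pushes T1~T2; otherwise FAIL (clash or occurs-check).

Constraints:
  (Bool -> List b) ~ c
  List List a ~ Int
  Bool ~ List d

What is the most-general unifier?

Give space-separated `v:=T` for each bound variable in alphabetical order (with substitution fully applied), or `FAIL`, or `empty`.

step 1: unify (Bool -> List b) ~ c  [subst: {-} | 2 pending]
  bind c := (Bool -> List b)
step 2: unify List List a ~ Int  [subst: {c:=(Bool -> List b)} | 1 pending]
  clash: List List a vs Int

Answer: FAIL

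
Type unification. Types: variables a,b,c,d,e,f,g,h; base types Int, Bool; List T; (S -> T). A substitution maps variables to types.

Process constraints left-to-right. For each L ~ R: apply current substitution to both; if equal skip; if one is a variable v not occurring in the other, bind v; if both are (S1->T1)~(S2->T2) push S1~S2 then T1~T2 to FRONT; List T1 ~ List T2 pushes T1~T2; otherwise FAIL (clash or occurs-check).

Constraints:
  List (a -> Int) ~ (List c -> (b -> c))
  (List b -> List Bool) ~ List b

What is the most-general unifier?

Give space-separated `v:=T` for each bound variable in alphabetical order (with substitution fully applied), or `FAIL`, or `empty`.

Answer: FAIL

Derivation:
step 1: unify List (a -> Int) ~ (List c -> (b -> c))  [subst: {-} | 1 pending]
  clash: List (a -> Int) vs (List c -> (b -> c))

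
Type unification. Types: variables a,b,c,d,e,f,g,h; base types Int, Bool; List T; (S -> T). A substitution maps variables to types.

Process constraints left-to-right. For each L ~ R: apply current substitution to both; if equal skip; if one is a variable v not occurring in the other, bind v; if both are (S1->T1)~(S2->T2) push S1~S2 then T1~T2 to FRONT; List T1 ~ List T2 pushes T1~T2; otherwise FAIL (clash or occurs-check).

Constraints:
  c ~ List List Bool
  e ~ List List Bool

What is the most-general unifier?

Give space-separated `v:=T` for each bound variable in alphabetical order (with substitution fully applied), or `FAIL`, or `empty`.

step 1: unify c ~ List List Bool  [subst: {-} | 1 pending]
  bind c := List List Bool
step 2: unify e ~ List List Bool  [subst: {c:=List List Bool} | 0 pending]
  bind e := List List Bool

Answer: c:=List List Bool e:=List List Bool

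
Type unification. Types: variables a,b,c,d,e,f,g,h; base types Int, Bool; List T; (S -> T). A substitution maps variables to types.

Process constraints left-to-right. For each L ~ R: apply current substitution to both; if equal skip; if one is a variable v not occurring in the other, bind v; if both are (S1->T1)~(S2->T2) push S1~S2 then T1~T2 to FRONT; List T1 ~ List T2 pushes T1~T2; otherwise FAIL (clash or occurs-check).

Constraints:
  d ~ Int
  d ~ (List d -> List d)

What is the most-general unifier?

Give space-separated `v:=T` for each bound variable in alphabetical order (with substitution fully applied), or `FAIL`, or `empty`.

step 1: unify d ~ Int  [subst: {-} | 1 pending]
  bind d := Int
step 2: unify Int ~ (List Int -> List Int)  [subst: {d:=Int} | 0 pending]
  clash: Int vs (List Int -> List Int)

Answer: FAIL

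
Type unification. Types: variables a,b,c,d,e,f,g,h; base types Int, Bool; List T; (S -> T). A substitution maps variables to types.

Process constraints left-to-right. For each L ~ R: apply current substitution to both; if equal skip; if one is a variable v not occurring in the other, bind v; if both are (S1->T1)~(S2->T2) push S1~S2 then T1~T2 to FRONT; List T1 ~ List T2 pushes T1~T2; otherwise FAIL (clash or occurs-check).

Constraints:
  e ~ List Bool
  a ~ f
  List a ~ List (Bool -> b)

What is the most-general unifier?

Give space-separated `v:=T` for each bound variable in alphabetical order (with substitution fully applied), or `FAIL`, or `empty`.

step 1: unify e ~ List Bool  [subst: {-} | 2 pending]
  bind e := List Bool
step 2: unify a ~ f  [subst: {e:=List Bool} | 1 pending]
  bind a := f
step 3: unify List f ~ List (Bool -> b)  [subst: {e:=List Bool, a:=f} | 0 pending]
  -> decompose List: push f~(Bool -> b)
step 4: unify f ~ (Bool -> b)  [subst: {e:=List Bool, a:=f} | 0 pending]
  bind f := (Bool -> b)

Answer: a:=(Bool -> b) e:=List Bool f:=(Bool -> b)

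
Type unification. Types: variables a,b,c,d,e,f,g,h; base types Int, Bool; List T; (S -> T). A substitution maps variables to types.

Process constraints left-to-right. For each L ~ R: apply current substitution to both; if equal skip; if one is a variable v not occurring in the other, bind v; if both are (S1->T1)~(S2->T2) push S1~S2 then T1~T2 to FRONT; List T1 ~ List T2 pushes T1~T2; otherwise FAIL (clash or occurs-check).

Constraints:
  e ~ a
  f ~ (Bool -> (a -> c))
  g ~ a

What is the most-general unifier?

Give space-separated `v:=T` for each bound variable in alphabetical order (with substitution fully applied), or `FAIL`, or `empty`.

step 1: unify e ~ a  [subst: {-} | 2 pending]
  bind e := a
step 2: unify f ~ (Bool -> (a -> c))  [subst: {e:=a} | 1 pending]
  bind f := (Bool -> (a -> c))
step 3: unify g ~ a  [subst: {e:=a, f:=(Bool -> (a -> c))} | 0 pending]
  bind g := a

Answer: e:=a f:=(Bool -> (a -> c)) g:=a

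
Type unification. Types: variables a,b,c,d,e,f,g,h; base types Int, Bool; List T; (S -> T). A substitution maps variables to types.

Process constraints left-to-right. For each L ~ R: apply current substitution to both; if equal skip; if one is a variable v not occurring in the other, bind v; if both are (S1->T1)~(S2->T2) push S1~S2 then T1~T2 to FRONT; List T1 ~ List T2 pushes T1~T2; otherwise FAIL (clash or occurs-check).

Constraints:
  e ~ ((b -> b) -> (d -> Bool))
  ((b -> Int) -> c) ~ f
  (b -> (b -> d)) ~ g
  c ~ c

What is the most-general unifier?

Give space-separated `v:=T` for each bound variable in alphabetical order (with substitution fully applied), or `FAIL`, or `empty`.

step 1: unify e ~ ((b -> b) -> (d -> Bool))  [subst: {-} | 3 pending]
  bind e := ((b -> b) -> (d -> Bool))
step 2: unify ((b -> Int) -> c) ~ f  [subst: {e:=((b -> b) -> (d -> Bool))} | 2 pending]
  bind f := ((b -> Int) -> c)
step 3: unify (b -> (b -> d)) ~ g  [subst: {e:=((b -> b) -> (d -> Bool)), f:=((b -> Int) -> c)} | 1 pending]
  bind g := (b -> (b -> d))
step 4: unify c ~ c  [subst: {e:=((b -> b) -> (d -> Bool)), f:=((b -> Int) -> c), g:=(b -> (b -> d))} | 0 pending]
  -> identical, skip

Answer: e:=((b -> b) -> (d -> Bool)) f:=((b -> Int) -> c) g:=(b -> (b -> d))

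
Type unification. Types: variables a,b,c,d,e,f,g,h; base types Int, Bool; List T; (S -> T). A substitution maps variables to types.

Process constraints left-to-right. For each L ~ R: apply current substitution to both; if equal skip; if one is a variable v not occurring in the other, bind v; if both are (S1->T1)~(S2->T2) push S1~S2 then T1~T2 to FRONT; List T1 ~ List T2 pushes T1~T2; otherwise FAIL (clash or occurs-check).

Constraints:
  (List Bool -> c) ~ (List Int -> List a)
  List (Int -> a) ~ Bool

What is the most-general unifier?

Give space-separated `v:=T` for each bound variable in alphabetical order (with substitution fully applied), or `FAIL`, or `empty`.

step 1: unify (List Bool -> c) ~ (List Int -> List a)  [subst: {-} | 1 pending]
  -> decompose arrow: push List Bool~List Int, c~List a
step 2: unify List Bool ~ List Int  [subst: {-} | 2 pending]
  -> decompose List: push Bool~Int
step 3: unify Bool ~ Int  [subst: {-} | 2 pending]
  clash: Bool vs Int

Answer: FAIL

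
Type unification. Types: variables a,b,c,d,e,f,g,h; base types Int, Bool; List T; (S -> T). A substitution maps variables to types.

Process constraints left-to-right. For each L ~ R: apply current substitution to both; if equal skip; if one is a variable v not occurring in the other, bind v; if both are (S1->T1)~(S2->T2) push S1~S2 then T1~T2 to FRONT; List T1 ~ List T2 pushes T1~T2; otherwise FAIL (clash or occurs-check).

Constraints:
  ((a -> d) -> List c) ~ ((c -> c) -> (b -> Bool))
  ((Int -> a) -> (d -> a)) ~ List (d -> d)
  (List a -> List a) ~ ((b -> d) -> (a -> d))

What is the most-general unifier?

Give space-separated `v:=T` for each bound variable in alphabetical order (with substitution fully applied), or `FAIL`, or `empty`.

step 1: unify ((a -> d) -> List c) ~ ((c -> c) -> (b -> Bool))  [subst: {-} | 2 pending]
  -> decompose arrow: push (a -> d)~(c -> c), List c~(b -> Bool)
step 2: unify (a -> d) ~ (c -> c)  [subst: {-} | 3 pending]
  -> decompose arrow: push a~c, d~c
step 3: unify a ~ c  [subst: {-} | 4 pending]
  bind a := c
step 4: unify d ~ c  [subst: {a:=c} | 3 pending]
  bind d := c
step 5: unify List c ~ (b -> Bool)  [subst: {a:=c, d:=c} | 2 pending]
  clash: List c vs (b -> Bool)

Answer: FAIL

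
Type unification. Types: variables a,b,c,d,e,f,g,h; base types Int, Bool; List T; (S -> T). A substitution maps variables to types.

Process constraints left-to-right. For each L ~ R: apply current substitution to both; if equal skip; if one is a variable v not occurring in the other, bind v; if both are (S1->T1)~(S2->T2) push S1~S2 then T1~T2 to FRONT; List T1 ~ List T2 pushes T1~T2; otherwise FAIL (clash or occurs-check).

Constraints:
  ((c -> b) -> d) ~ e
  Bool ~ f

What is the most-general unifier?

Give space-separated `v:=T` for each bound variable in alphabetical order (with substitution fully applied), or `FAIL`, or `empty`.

Answer: e:=((c -> b) -> d) f:=Bool

Derivation:
step 1: unify ((c -> b) -> d) ~ e  [subst: {-} | 1 pending]
  bind e := ((c -> b) -> d)
step 2: unify Bool ~ f  [subst: {e:=((c -> b) -> d)} | 0 pending]
  bind f := Bool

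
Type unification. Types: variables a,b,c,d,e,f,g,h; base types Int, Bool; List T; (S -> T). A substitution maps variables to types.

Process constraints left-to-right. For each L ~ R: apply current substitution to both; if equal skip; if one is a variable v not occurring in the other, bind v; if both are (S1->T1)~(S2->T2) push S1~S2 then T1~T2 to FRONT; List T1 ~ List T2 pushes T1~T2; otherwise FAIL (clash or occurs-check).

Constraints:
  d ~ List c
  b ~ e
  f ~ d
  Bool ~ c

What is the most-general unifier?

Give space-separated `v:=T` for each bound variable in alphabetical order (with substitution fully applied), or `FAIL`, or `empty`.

Answer: b:=e c:=Bool d:=List Bool f:=List Bool

Derivation:
step 1: unify d ~ List c  [subst: {-} | 3 pending]
  bind d := List c
step 2: unify b ~ e  [subst: {d:=List c} | 2 pending]
  bind b := e
step 3: unify f ~ List c  [subst: {d:=List c, b:=e} | 1 pending]
  bind f := List c
step 4: unify Bool ~ c  [subst: {d:=List c, b:=e, f:=List c} | 0 pending]
  bind c := Bool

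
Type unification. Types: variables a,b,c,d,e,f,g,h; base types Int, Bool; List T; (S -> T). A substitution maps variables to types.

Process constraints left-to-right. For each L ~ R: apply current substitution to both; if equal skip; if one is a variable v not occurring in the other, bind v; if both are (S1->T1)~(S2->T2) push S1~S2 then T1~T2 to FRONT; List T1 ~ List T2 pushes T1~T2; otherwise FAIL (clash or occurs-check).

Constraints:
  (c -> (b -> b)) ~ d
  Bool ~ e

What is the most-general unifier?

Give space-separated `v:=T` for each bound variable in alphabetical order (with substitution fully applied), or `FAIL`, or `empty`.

Answer: d:=(c -> (b -> b)) e:=Bool

Derivation:
step 1: unify (c -> (b -> b)) ~ d  [subst: {-} | 1 pending]
  bind d := (c -> (b -> b))
step 2: unify Bool ~ e  [subst: {d:=(c -> (b -> b))} | 0 pending]
  bind e := Bool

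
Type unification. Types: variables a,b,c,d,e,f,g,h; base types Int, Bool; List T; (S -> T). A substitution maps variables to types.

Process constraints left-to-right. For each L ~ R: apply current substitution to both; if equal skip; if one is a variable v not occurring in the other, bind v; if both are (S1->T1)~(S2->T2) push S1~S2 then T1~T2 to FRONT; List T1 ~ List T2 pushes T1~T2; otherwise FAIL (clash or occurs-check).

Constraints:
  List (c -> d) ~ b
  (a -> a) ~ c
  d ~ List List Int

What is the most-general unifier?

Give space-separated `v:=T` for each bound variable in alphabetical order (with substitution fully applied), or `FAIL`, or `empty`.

step 1: unify List (c -> d) ~ b  [subst: {-} | 2 pending]
  bind b := List (c -> d)
step 2: unify (a -> a) ~ c  [subst: {b:=List (c -> d)} | 1 pending]
  bind c := (a -> a)
step 3: unify d ~ List List Int  [subst: {b:=List (c -> d), c:=(a -> a)} | 0 pending]
  bind d := List List Int

Answer: b:=List ((a -> a) -> List List Int) c:=(a -> a) d:=List List Int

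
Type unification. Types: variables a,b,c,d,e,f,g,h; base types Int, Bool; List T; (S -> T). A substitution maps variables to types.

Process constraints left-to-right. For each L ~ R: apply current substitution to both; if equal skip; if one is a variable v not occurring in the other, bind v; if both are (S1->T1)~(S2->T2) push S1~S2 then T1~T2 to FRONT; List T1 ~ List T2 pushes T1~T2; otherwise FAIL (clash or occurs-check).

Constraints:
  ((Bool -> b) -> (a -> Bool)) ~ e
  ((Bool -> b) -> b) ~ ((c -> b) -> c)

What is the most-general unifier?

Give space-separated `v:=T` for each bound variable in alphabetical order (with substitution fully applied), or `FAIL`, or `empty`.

step 1: unify ((Bool -> b) -> (a -> Bool)) ~ e  [subst: {-} | 1 pending]
  bind e := ((Bool -> b) -> (a -> Bool))
step 2: unify ((Bool -> b) -> b) ~ ((c -> b) -> c)  [subst: {e:=((Bool -> b) -> (a -> Bool))} | 0 pending]
  -> decompose arrow: push (Bool -> b)~(c -> b), b~c
step 3: unify (Bool -> b) ~ (c -> b)  [subst: {e:=((Bool -> b) -> (a -> Bool))} | 1 pending]
  -> decompose arrow: push Bool~c, b~b
step 4: unify Bool ~ c  [subst: {e:=((Bool -> b) -> (a -> Bool))} | 2 pending]
  bind c := Bool
step 5: unify b ~ b  [subst: {e:=((Bool -> b) -> (a -> Bool)), c:=Bool} | 1 pending]
  -> identical, skip
step 6: unify b ~ Bool  [subst: {e:=((Bool -> b) -> (a -> Bool)), c:=Bool} | 0 pending]
  bind b := Bool

Answer: b:=Bool c:=Bool e:=((Bool -> Bool) -> (a -> Bool))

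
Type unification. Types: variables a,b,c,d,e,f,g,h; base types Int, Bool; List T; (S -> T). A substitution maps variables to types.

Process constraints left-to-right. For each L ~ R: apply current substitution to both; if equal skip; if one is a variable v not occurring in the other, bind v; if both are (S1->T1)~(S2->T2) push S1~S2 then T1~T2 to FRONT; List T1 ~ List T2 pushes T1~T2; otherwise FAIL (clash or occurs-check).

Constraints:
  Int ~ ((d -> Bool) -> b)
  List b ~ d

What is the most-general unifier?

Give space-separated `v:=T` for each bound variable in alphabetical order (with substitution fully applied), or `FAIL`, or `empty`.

step 1: unify Int ~ ((d -> Bool) -> b)  [subst: {-} | 1 pending]
  clash: Int vs ((d -> Bool) -> b)

Answer: FAIL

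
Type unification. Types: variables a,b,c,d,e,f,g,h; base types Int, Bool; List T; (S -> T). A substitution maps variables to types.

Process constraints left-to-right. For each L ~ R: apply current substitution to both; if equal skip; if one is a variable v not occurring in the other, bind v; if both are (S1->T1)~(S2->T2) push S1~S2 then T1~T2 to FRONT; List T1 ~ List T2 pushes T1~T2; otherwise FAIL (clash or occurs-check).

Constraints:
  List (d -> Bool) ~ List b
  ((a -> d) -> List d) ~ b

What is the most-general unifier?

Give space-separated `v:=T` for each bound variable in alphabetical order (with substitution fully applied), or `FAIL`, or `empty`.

Answer: FAIL

Derivation:
step 1: unify List (d -> Bool) ~ List b  [subst: {-} | 1 pending]
  -> decompose List: push (d -> Bool)~b
step 2: unify (d -> Bool) ~ b  [subst: {-} | 1 pending]
  bind b := (d -> Bool)
step 3: unify ((a -> d) -> List d) ~ (d -> Bool)  [subst: {b:=(d -> Bool)} | 0 pending]
  -> decompose arrow: push (a -> d)~d, List d~Bool
step 4: unify (a -> d) ~ d  [subst: {b:=(d -> Bool)} | 1 pending]
  occurs-check fail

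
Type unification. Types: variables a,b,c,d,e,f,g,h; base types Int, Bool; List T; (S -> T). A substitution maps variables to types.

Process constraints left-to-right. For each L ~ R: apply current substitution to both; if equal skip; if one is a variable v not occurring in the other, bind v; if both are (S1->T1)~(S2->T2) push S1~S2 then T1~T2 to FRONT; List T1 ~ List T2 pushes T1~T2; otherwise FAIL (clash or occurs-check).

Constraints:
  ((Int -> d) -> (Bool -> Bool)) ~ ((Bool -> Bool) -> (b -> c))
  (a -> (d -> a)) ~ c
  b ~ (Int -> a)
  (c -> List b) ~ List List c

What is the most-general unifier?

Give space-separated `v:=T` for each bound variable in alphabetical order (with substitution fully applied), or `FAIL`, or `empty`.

Answer: FAIL

Derivation:
step 1: unify ((Int -> d) -> (Bool -> Bool)) ~ ((Bool -> Bool) -> (b -> c))  [subst: {-} | 3 pending]
  -> decompose arrow: push (Int -> d)~(Bool -> Bool), (Bool -> Bool)~(b -> c)
step 2: unify (Int -> d) ~ (Bool -> Bool)  [subst: {-} | 4 pending]
  -> decompose arrow: push Int~Bool, d~Bool
step 3: unify Int ~ Bool  [subst: {-} | 5 pending]
  clash: Int vs Bool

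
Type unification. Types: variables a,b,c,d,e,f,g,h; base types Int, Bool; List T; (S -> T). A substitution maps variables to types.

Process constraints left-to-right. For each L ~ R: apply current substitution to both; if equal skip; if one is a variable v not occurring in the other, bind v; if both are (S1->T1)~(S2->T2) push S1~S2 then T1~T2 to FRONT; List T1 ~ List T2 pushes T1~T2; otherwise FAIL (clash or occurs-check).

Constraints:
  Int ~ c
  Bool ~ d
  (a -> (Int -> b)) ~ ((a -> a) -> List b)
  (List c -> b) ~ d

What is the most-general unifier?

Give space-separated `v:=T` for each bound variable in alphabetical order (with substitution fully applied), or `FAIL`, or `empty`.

step 1: unify Int ~ c  [subst: {-} | 3 pending]
  bind c := Int
step 2: unify Bool ~ d  [subst: {c:=Int} | 2 pending]
  bind d := Bool
step 3: unify (a -> (Int -> b)) ~ ((a -> a) -> List b)  [subst: {c:=Int, d:=Bool} | 1 pending]
  -> decompose arrow: push a~(a -> a), (Int -> b)~List b
step 4: unify a ~ (a -> a)  [subst: {c:=Int, d:=Bool} | 2 pending]
  occurs-check fail: a in (a -> a)

Answer: FAIL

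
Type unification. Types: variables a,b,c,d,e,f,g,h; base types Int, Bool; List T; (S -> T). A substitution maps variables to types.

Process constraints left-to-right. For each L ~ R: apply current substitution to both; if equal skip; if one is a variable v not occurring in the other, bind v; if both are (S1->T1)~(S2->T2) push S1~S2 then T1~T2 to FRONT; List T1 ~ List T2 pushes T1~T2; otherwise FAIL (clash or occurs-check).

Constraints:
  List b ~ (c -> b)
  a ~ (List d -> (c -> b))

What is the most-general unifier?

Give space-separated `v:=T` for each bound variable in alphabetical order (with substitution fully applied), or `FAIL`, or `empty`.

step 1: unify List b ~ (c -> b)  [subst: {-} | 1 pending]
  clash: List b vs (c -> b)

Answer: FAIL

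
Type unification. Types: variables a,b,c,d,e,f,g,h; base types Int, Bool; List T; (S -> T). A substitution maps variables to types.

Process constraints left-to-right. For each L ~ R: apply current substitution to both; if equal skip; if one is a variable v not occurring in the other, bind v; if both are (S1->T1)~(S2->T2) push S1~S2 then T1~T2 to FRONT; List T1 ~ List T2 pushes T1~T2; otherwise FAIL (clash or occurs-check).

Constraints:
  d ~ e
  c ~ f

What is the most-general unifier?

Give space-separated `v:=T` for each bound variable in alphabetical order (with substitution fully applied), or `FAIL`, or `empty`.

Answer: c:=f d:=e

Derivation:
step 1: unify d ~ e  [subst: {-} | 1 pending]
  bind d := e
step 2: unify c ~ f  [subst: {d:=e} | 0 pending]
  bind c := f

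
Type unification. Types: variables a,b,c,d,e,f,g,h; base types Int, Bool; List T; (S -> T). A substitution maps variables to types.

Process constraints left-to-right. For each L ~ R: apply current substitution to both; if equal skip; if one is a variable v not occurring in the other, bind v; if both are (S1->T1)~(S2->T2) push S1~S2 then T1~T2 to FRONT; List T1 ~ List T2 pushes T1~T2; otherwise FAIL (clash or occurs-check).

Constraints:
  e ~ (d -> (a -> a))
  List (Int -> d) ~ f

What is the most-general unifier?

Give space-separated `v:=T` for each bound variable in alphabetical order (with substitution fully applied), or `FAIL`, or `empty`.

step 1: unify e ~ (d -> (a -> a))  [subst: {-} | 1 pending]
  bind e := (d -> (a -> a))
step 2: unify List (Int -> d) ~ f  [subst: {e:=(d -> (a -> a))} | 0 pending]
  bind f := List (Int -> d)

Answer: e:=(d -> (a -> a)) f:=List (Int -> d)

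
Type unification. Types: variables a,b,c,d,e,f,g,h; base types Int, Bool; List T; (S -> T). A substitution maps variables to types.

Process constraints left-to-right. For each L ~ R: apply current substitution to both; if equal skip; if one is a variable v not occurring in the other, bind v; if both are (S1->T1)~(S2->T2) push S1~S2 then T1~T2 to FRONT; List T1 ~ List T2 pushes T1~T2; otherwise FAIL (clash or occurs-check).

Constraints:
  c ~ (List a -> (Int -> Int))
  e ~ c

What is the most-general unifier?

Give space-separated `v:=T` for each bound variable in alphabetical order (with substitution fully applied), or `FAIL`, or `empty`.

Answer: c:=(List a -> (Int -> Int)) e:=(List a -> (Int -> Int))

Derivation:
step 1: unify c ~ (List a -> (Int -> Int))  [subst: {-} | 1 pending]
  bind c := (List a -> (Int -> Int))
step 2: unify e ~ (List a -> (Int -> Int))  [subst: {c:=(List a -> (Int -> Int))} | 0 pending]
  bind e := (List a -> (Int -> Int))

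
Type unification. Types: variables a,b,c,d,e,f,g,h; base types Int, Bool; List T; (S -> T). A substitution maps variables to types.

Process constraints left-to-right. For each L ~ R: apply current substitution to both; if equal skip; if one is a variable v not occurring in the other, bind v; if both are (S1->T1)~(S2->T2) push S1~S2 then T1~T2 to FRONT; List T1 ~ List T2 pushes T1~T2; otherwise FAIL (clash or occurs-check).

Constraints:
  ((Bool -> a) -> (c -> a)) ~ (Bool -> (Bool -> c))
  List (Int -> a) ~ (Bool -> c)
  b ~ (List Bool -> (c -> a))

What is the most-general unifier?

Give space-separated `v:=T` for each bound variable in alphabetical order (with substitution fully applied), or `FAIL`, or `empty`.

step 1: unify ((Bool -> a) -> (c -> a)) ~ (Bool -> (Bool -> c))  [subst: {-} | 2 pending]
  -> decompose arrow: push (Bool -> a)~Bool, (c -> a)~(Bool -> c)
step 2: unify (Bool -> a) ~ Bool  [subst: {-} | 3 pending]
  clash: (Bool -> a) vs Bool

Answer: FAIL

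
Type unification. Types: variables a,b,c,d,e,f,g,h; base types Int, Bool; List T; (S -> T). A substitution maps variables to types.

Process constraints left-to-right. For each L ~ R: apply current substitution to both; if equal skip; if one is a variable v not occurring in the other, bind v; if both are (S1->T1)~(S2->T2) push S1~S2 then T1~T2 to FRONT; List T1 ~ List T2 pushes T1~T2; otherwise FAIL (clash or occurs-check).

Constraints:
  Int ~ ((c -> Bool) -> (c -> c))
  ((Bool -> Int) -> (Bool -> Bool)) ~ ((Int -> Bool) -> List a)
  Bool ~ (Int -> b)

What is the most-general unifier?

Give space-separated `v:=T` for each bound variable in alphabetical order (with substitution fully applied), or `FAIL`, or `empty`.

step 1: unify Int ~ ((c -> Bool) -> (c -> c))  [subst: {-} | 2 pending]
  clash: Int vs ((c -> Bool) -> (c -> c))

Answer: FAIL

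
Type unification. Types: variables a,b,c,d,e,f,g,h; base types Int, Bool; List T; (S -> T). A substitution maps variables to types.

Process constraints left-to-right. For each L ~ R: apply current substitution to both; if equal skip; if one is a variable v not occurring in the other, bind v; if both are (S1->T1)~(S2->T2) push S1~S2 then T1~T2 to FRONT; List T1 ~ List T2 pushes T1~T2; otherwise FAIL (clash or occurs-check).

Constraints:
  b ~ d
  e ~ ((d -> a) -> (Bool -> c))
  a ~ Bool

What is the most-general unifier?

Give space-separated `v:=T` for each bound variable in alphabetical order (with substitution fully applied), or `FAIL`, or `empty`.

step 1: unify b ~ d  [subst: {-} | 2 pending]
  bind b := d
step 2: unify e ~ ((d -> a) -> (Bool -> c))  [subst: {b:=d} | 1 pending]
  bind e := ((d -> a) -> (Bool -> c))
step 3: unify a ~ Bool  [subst: {b:=d, e:=((d -> a) -> (Bool -> c))} | 0 pending]
  bind a := Bool

Answer: a:=Bool b:=d e:=((d -> Bool) -> (Bool -> c))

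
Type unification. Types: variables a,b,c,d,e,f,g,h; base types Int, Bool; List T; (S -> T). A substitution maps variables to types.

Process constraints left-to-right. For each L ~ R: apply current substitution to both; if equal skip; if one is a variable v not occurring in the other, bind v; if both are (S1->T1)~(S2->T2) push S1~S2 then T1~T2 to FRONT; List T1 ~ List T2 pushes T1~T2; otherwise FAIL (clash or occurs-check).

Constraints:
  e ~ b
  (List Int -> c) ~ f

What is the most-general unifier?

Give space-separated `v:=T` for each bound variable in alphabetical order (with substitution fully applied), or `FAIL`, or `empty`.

step 1: unify e ~ b  [subst: {-} | 1 pending]
  bind e := b
step 2: unify (List Int -> c) ~ f  [subst: {e:=b} | 0 pending]
  bind f := (List Int -> c)

Answer: e:=b f:=(List Int -> c)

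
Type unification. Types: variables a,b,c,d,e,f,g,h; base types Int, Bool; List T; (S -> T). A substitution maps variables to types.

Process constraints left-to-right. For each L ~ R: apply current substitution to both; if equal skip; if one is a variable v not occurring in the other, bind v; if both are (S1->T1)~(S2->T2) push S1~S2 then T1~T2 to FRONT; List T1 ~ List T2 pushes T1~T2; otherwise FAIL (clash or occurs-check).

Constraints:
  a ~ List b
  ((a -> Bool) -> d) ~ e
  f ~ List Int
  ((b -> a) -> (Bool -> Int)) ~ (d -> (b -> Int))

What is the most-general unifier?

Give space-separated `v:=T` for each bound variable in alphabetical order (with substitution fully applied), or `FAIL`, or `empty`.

Answer: a:=List Bool b:=Bool d:=(Bool -> List Bool) e:=((List Bool -> Bool) -> (Bool -> List Bool)) f:=List Int

Derivation:
step 1: unify a ~ List b  [subst: {-} | 3 pending]
  bind a := List b
step 2: unify ((List b -> Bool) -> d) ~ e  [subst: {a:=List b} | 2 pending]
  bind e := ((List b -> Bool) -> d)
step 3: unify f ~ List Int  [subst: {a:=List b, e:=((List b -> Bool) -> d)} | 1 pending]
  bind f := List Int
step 4: unify ((b -> List b) -> (Bool -> Int)) ~ (d -> (b -> Int))  [subst: {a:=List b, e:=((List b -> Bool) -> d), f:=List Int} | 0 pending]
  -> decompose arrow: push (b -> List b)~d, (Bool -> Int)~(b -> Int)
step 5: unify (b -> List b) ~ d  [subst: {a:=List b, e:=((List b -> Bool) -> d), f:=List Int} | 1 pending]
  bind d := (b -> List b)
step 6: unify (Bool -> Int) ~ (b -> Int)  [subst: {a:=List b, e:=((List b -> Bool) -> d), f:=List Int, d:=(b -> List b)} | 0 pending]
  -> decompose arrow: push Bool~b, Int~Int
step 7: unify Bool ~ b  [subst: {a:=List b, e:=((List b -> Bool) -> d), f:=List Int, d:=(b -> List b)} | 1 pending]
  bind b := Bool
step 8: unify Int ~ Int  [subst: {a:=List b, e:=((List b -> Bool) -> d), f:=List Int, d:=(b -> List b), b:=Bool} | 0 pending]
  -> identical, skip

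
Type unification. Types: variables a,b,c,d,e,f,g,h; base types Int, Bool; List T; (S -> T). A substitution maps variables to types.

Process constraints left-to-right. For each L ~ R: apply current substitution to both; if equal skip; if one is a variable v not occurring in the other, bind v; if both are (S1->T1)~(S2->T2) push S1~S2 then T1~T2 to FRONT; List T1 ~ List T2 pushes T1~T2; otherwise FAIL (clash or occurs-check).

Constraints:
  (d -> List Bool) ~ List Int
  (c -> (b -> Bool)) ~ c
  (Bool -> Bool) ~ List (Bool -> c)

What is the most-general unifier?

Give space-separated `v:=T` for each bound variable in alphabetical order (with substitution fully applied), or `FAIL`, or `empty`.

step 1: unify (d -> List Bool) ~ List Int  [subst: {-} | 2 pending]
  clash: (d -> List Bool) vs List Int

Answer: FAIL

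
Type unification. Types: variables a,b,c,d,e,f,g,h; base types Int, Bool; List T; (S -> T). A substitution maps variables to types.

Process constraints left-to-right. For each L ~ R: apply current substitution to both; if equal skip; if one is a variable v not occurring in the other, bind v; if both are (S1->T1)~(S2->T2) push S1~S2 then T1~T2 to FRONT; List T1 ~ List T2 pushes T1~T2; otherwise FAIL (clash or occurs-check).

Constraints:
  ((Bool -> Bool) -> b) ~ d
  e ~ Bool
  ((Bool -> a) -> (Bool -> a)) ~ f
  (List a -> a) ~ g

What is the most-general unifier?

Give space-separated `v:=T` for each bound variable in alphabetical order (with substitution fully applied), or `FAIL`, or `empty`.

Answer: d:=((Bool -> Bool) -> b) e:=Bool f:=((Bool -> a) -> (Bool -> a)) g:=(List a -> a)

Derivation:
step 1: unify ((Bool -> Bool) -> b) ~ d  [subst: {-} | 3 pending]
  bind d := ((Bool -> Bool) -> b)
step 2: unify e ~ Bool  [subst: {d:=((Bool -> Bool) -> b)} | 2 pending]
  bind e := Bool
step 3: unify ((Bool -> a) -> (Bool -> a)) ~ f  [subst: {d:=((Bool -> Bool) -> b), e:=Bool} | 1 pending]
  bind f := ((Bool -> a) -> (Bool -> a))
step 4: unify (List a -> a) ~ g  [subst: {d:=((Bool -> Bool) -> b), e:=Bool, f:=((Bool -> a) -> (Bool -> a))} | 0 pending]
  bind g := (List a -> a)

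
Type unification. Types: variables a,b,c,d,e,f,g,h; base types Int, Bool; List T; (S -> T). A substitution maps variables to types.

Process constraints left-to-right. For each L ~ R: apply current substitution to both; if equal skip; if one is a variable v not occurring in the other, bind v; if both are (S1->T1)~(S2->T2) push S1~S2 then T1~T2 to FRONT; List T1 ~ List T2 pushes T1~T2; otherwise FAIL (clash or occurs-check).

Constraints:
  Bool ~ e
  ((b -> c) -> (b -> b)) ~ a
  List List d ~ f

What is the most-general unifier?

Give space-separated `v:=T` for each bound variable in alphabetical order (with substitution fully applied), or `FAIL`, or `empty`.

Answer: a:=((b -> c) -> (b -> b)) e:=Bool f:=List List d

Derivation:
step 1: unify Bool ~ e  [subst: {-} | 2 pending]
  bind e := Bool
step 2: unify ((b -> c) -> (b -> b)) ~ a  [subst: {e:=Bool} | 1 pending]
  bind a := ((b -> c) -> (b -> b))
step 3: unify List List d ~ f  [subst: {e:=Bool, a:=((b -> c) -> (b -> b))} | 0 pending]
  bind f := List List d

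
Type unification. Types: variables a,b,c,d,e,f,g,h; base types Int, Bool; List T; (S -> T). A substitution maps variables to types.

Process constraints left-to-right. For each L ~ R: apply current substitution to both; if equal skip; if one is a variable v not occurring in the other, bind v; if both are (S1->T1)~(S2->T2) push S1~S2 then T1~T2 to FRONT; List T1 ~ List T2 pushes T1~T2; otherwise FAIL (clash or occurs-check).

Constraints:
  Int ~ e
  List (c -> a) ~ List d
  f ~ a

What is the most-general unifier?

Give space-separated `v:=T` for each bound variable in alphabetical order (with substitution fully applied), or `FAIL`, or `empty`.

Answer: d:=(c -> a) e:=Int f:=a

Derivation:
step 1: unify Int ~ e  [subst: {-} | 2 pending]
  bind e := Int
step 2: unify List (c -> a) ~ List d  [subst: {e:=Int} | 1 pending]
  -> decompose List: push (c -> a)~d
step 3: unify (c -> a) ~ d  [subst: {e:=Int} | 1 pending]
  bind d := (c -> a)
step 4: unify f ~ a  [subst: {e:=Int, d:=(c -> a)} | 0 pending]
  bind f := a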